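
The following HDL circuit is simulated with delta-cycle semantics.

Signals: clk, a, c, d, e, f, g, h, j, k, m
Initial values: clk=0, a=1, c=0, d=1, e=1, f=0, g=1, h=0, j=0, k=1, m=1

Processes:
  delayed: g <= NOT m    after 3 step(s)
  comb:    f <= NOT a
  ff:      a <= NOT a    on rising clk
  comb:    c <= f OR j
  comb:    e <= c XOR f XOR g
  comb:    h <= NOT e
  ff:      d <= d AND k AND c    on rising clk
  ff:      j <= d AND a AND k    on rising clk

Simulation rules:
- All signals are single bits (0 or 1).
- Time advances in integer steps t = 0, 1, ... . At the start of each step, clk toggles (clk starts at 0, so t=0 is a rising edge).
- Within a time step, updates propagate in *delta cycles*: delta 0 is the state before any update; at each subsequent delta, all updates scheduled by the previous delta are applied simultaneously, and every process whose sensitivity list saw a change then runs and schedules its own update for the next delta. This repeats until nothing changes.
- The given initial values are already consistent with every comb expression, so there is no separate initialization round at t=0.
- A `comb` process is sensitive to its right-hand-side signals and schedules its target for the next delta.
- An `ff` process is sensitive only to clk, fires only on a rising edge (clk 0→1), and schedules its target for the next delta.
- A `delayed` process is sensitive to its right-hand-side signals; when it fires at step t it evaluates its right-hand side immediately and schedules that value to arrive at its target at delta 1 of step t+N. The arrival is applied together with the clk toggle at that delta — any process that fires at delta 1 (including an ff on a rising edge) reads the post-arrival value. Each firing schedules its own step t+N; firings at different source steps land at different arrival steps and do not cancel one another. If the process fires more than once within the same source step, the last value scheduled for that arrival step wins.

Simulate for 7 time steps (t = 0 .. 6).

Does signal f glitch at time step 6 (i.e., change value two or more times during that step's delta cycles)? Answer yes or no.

no

[bits: j,k,m,d,h,c,e,a,f,g,clk]
t=0: Δ0=01110011010 Δ1=01110011011 Δ2=11100010011 Δ3=11100110111 | 3Δ
t=1: Δ0=11100110111 Δ1=11100110110 | 1Δ
t=2: Δ0=11100110110 Δ1=11100110111 Δ2=01100111111 Δ3=01100111011 Δ4=01100001011 Δ5=01101011011 Δ6=01100011011 | 6Δ
t=3: Δ0=01100011011 Δ1=01100011010 | 1Δ
t=4: Δ0=01100011010 Δ1=01100011011 Δ2=01100010011 Δ3=01100010111 Δ4=01100100111 Δ5=01101110111 Δ6=01100110111 | 6Δ
t=5: Δ0=01100110111 Δ1=01100110110 | 1Δ
t=6: Δ0=01100110110 Δ1=01100110111 Δ2=01100111111 Δ3=01100111011 Δ4=01100001011 Δ5=01101011011 Δ6=01100011011 | 6Δ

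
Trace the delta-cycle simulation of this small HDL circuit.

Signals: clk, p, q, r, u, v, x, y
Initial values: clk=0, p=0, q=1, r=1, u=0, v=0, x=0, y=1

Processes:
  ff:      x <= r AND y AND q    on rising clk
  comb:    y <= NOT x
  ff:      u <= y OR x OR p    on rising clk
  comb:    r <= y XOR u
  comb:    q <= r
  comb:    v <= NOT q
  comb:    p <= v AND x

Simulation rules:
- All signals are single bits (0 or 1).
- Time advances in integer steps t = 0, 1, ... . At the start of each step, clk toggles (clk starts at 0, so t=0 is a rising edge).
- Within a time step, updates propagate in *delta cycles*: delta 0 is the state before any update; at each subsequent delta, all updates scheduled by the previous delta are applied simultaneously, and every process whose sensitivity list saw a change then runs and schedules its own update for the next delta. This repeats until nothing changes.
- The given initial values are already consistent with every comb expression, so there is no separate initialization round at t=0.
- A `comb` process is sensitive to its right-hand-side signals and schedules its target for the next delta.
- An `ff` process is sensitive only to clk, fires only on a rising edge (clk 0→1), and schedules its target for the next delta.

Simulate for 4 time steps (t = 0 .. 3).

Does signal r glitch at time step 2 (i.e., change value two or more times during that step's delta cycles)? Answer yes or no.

no

[bits: q,y,r,x,u,clk,p,v]
t=0: Δ0=11100000 Δ1=11100100 Δ2=11111100 Δ3=10011100 Δ4=00111100 Δ5=10111101 Δ6=10111110 Δ7=10111100 | 7Δ
t=1: Δ0=10111100 Δ1=10111000 | 1Δ
t=2: Δ0=10111000 Δ1=10111100 Δ2=10101100 Δ3=11101100 Δ4=11001100 Δ5=01001100 Δ6=01001101 | 6Δ
t=3: Δ0=01001101 Δ1=01001001 | 1Δ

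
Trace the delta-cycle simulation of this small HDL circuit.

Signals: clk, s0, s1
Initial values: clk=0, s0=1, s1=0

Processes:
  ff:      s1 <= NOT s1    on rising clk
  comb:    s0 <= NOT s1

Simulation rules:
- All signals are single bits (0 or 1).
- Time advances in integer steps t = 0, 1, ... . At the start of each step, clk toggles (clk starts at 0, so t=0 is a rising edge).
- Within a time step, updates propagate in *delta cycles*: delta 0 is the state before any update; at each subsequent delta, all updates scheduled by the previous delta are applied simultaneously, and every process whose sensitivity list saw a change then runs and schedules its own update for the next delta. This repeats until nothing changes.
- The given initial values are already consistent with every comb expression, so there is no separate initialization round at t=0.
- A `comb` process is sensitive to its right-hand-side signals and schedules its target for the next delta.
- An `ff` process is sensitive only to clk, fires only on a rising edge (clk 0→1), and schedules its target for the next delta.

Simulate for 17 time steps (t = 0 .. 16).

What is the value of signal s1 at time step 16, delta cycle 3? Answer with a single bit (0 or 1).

1

t=0 Δ0: s0=1 s1=0 clk=0
  Δ1: clk:0→1
  Δ2: s1:0→1
  Δ3: s0:1→0
  (3Δ to stable)
t=1 Δ0: s0=0 s1=1 clk=1
  Δ1: clk:1→0
  (1Δ to stable)
t=2 Δ0: s0=0 s1=1 clk=0
  Δ1: clk:0→1
  Δ2: s1:1→0
  Δ3: s0:0→1
  (3Δ to stable)
t=3 Δ0: s0=1 s1=0 clk=1
  Δ1: clk:1→0
  (1Δ to stable)
t=4 Δ0: s0=1 s1=0 clk=0
  Δ1: clk:0→1
  Δ2: s1:0→1
  Δ3: s0:1→0
  (3Δ to stable)
t=5 Δ0: s0=0 s1=1 clk=1
  Δ1: clk:1→0
  (1Δ to stable)
t=6 Δ0: s0=0 s1=1 clk=0
  Δ1: clk:0→1
  Δ2: s1:1→0
  Δ3: s0:0→1
  (3Δ to stable)
t=7 Δ0: s0=1 s1=0 clk=1
  Δ1: clk:1→0
  (1Δ to stable)
t=8 Δ0: s0=1 s1=0 clk=0
  Δ1: clk:0→1
  Δ2: s1:0→1
  Δ3: s0:1→0
  (3Δ to stable)
t=9 Δ0: s0=0 s1=1 clk=1
  Δ1: clk:1→0
  (1Δ to stable)
t=10 Δ0: s0=0 s1=1 clk=0
  Δ1: clk:0→1
  Δ2: s1:1→0
  Δ3: s0:0→1
  (3Δ to stable)
t=11 Δ0: s0=1 s1=0 clk=1
  Δ1: clk:1→0
  (1Δ to stable)
t=12 Δ0: s0=1 s1=0 clk=0
  Δ1: clk:0→1
  Δ2: s1:0→1
  Δ3: s0:1→0
  (3Δ to stable)
t=13 Δ0: s0=0 s1=1 clk=1
  Δ1: clk:1→0
  (1Δ to stable)
t=14 Δ0: s0=0 s1=1 clk=0
  Δ1: clk:0→1
  Δ2: s1:1→0
  Δ3: s0:0→1
  (3Δ to stable)
t=15 Δ0: s0=1 s1=0 clk=1
  Δ1: clk:1→0
  (1Δ to stable)
t=16 Δ0: s0=1 s1=0 clk=0
  Δ1: clk:0→1
  Δ2: s1:0→1
  Δ3: s0:1→0
  (3Δ to stable)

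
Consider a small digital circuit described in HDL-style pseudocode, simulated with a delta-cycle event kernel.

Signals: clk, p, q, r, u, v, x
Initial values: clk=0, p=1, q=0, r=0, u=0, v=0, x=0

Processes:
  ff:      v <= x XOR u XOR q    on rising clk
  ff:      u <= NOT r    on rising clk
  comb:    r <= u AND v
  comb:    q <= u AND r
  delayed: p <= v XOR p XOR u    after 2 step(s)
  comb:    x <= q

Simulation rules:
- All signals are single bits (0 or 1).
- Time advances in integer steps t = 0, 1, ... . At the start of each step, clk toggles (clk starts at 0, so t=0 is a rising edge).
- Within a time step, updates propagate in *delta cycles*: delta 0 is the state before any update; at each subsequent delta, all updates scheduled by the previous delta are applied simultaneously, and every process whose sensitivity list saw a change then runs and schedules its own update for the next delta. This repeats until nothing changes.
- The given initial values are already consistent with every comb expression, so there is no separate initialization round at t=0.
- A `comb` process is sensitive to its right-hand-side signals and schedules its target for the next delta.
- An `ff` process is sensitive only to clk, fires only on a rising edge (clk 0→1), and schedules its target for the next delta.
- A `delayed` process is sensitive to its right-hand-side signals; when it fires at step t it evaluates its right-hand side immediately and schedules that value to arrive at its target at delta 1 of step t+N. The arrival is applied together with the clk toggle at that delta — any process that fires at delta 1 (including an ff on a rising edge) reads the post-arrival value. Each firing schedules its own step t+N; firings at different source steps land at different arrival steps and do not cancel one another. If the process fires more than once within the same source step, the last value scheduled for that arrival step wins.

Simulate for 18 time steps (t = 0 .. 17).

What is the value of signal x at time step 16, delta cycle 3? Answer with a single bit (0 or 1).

1

t=0 Δ0: u=0 r=0 p=1 clk=0 v=0 x=0 q=0
  Δ1: clk:0→1
  Δ2: u:0→1
  (2Δ to stable)
t=1 Δ0: u=1 r=0 p=1 clk=1 v=0 x=0 q=0
  Δ1: clk:1→0
  (1Δ to stable)
t=2 Δ0: u=1 r=0 p=1 clk=0 v=0 x=0 q=0
  Δ1: p:1→0, clk:0→1
  Δ2: v:0→1
  Δ3: r:0→1
  Δ4: q:0→1
  Δ5: x:0→1
  (5Δ to stable)
t=3 Δ0: u=1 r=1 p=0 clk=1 v=1 x=1 q=1
  Δ1: clk:1→0
  (1Δ to stable)
t=4 Δ0: u=1 r=1 p=0 clk=0 v=1 x=1 q=1
  Δ1: clk:0→1
  Δ2: u:1→0
  Δ3: r:1→0, q:1→0
  Δ4: x:1→0
  (4Δ to stable)
t=5 Δ0: u=0 r=0 p=0 clk=1 v=1 x=0 q=0
  Δ1: clk:1→0
  (1Δ to stable)
t=6 Δ0: u=0 r=0 p=0 clk=0 v=1 x=0 q=0
  Δ1: p:0→1, clk:0→1
  Δ2: u:0→1, v:1→0
  (2Δ to stable)
t=7 Δ0: u=1 r=0 p=1 clk=1 v=0 x=0 q=0
  Δ1: clk:1→0
  (1Δ to stable)
t=8 Δ0: u=1 r=0 p=1 clk=0 v=0 x=0 q=0
  Δ1: p:1→0, clk:0→1
  Δ2: v:0→1
  Δ3: r:0→1
  Δ4: q:0→1
  Δ5: x:0→1
  (5Δ to stable)
t=9 Δ0: u=1 r=1 p=0 clk=1 v=1 x=1 q=1
  Δ1: clk:1→0
  (1Δ to stable)
t=10 Δ0: u=1 r=1 p=0 clk=0 v=1 x=1 q=1
  Δ1: clk:0→1
  Δ2: u:1→0
  Δ3: r:1→0, q:1→0
  Δ4: x:1→0
  (4Δ to stable)
t=11 Δ0: u=0 r=0 p=0 clk=1 v=1 x=0 q=0
  Δ1: clk:1→0
  (1Δ to stable)
t=12 Δ0: u=0 r=0 p=0 clk=0 v=1 x=0 q=0
  Δ1: p:0→1, clk:0→1
  Δ2: u:0→1, v:1→0
  (2Δ to stable)
t=13 Δ0: u=1 r=0 p=1 clk=1 v=0 x=0 q=0
  Δ1: clk:1→0
  (1Δ to stable)
t=14 Δ0: u=1 r=0 p=1 clk=0 v=0 x=0 q=0
  Δ1: p:1→0, clk:0→1
  Δ2: v:0→1
  Δ3: r:0→1
  Δ4: q:0→1
  Δ5: x:0→1
  (5Δ to stable)
t=15 Δ0: u=1 r=1 p=0 clk=1 v=1 x=1 q=1
  Δ1: clk:1→0
  (1Δ to stable)
t=16 Δ0: u=1 r=1 p=0 clk=0 v=1 x=1 q=1
  Δ1: clk:0→1
  Δ2: u:1→0
  Δ3: r:1→0, q:1→0
  Δ4: x:1→0
  (4Δ to stable)
t=17 Δ0: u=0 r=0 p=0 clk=1 v=1 x=0 q=0
  Δ1: clk:1→0
  (1Δ to stable)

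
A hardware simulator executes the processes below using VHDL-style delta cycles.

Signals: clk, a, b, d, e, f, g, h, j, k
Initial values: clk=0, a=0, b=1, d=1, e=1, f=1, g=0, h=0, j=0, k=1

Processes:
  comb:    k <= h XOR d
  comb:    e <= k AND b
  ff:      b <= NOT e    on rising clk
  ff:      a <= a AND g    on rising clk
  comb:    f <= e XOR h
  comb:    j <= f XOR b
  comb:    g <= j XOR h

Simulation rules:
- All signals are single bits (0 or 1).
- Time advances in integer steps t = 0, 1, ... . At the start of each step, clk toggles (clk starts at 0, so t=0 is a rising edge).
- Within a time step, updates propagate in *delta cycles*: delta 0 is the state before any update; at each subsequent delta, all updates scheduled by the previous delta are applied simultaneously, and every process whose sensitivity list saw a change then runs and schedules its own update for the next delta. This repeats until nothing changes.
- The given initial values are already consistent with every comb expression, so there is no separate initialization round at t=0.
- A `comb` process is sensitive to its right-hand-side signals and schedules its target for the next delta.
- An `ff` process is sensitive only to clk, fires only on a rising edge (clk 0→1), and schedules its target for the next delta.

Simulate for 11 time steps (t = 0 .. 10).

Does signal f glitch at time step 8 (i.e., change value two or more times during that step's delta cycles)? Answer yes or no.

no

[bits: j,d,clk,h,a,f,b,e,g,k]
t=0: Δ0=0100011101 Δ1=0110011101 Δ2=0110010101 Δ3=1110010001 Δ4=1110000011 Δ5=0110000011 Δ6=0110000001 | 6Δ
t=1: Δ0=0110000001 Δ1=0100000001 | 1Δ
t=2: Δ0=0100000001 Δ1=0110000001 Δ2=0110001001 Δ3=1110001101 Δ4=1110011111 Δ5=0110011111 Δ6=0110011101 | 6Δ
t=3: Δ0=0110011101 Δ1=0100011101 | 1Δ
t=4: Δ0=0100011101 Δ1=0110011101 Δ2=0110010101 Δ3=1110010001 Δ4=1110000011 Δ5=0110000011 Δ6=0110000001 | 6Δ
t=5: Δ0=0110000001 Δ1=0100000001 | 1Δ
t=6: Δ0=0100000001 Δ1=0110000001 Δ2=0110001001 Δ3=1110001101 Δ4=1110011111 Δ5=0110011111 Δ6=0110011101 | 6Δ
t=7: Δ0=0110011101 Δ1=0100011101 | 1Δ
t=8: Δ0=0100011101 Δ1=0110011101 Δ2=0110010101 Δ3=1110010001 Δ4=1110000011 Δ5=0110000011 Δ6=0110000001 | 6Δ
t=9: Δ0=0110000001 Δ1=0100000001 | 1Δ
t=10: Δ0=0100000001 Δ1=0110000001 Δ2=0110001001 Δ3=1110001101 Δ4=1110011111 Δ5=0110011111 Δ6=0110011101 | 6Δ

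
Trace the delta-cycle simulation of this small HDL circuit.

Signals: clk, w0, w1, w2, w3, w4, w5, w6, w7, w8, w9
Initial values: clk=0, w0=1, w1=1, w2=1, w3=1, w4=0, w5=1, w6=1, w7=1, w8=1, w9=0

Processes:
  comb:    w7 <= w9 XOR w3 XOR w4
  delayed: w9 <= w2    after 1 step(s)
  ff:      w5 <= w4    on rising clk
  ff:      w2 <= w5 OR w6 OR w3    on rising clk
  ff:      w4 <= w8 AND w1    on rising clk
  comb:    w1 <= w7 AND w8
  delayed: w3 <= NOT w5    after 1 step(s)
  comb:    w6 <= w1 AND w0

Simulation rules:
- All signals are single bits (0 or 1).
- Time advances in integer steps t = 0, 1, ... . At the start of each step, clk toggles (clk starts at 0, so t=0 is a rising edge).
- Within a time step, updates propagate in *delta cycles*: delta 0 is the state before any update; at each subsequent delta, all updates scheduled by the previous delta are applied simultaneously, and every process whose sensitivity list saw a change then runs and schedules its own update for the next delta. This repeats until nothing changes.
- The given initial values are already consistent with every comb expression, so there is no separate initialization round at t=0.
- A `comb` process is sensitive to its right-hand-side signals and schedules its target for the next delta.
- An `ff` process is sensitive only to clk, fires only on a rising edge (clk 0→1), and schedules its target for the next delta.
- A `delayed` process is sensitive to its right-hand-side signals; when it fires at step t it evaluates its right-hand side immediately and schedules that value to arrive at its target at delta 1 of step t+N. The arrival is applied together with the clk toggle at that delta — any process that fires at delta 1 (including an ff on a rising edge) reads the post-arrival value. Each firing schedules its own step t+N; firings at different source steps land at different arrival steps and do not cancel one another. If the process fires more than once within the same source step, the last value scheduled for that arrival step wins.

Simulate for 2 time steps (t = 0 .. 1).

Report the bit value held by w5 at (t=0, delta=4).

[bits: w6,w3,w1,w5,w0,w4,w7,w9,clk,w8,w2]
t=0: Δ0=11111010011 Δ1=11111010111 Δ2=11101110111 Δ3=11101100111 Δ4=11001100111 Δ5=01001100111 | 5Δ
t=1: Δ0=01001100111 Δ1=01001100011 | 1Δ

0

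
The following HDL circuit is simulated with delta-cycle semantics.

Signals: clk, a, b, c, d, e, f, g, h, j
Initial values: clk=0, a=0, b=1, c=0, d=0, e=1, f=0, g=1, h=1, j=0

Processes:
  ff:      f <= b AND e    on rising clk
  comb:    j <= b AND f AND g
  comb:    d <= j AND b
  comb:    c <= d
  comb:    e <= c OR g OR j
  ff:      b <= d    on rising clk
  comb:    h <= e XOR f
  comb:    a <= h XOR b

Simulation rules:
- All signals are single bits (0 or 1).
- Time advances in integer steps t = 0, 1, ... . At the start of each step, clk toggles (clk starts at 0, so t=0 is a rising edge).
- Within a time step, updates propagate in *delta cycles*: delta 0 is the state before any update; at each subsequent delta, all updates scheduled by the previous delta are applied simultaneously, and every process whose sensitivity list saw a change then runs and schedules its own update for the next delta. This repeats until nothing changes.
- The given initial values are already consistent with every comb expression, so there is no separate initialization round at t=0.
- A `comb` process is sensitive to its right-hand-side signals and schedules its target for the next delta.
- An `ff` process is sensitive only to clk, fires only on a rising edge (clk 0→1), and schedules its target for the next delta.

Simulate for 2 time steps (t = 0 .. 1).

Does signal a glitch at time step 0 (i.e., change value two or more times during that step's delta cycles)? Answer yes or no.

yes

t=0 Δ0: c=0 a=0 h=1 j=0 e=1 f=0 g=1 clk=0 b=1 d=0
  Δ1: clk:0→1
  Δ2: f:0→1, b:1→0
  Δ3: a:0→1, h:1→0
  Δ4: a:1→0
  (4Δ to stable)
t=1 Δ0: c=0 a=0 h=0 j=0 e=1 f=1 g=1 clk=1 b=0 d=0
  Δ1: clk:1→0
  (1Δ to stable)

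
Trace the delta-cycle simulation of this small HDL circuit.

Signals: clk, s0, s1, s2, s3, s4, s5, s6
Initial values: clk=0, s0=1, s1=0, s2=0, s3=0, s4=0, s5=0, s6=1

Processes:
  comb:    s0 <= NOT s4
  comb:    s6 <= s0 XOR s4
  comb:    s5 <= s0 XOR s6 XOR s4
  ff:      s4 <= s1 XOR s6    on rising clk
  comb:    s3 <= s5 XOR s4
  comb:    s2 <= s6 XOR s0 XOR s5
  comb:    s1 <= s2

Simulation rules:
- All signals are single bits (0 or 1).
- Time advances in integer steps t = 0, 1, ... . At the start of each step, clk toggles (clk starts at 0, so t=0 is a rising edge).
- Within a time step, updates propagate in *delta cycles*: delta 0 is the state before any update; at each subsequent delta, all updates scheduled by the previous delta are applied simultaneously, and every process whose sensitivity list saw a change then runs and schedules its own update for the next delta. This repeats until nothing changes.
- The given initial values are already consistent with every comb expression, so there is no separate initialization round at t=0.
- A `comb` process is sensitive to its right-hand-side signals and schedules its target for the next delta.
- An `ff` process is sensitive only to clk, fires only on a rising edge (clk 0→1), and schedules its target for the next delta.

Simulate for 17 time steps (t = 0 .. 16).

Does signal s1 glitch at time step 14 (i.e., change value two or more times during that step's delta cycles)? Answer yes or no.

yes

t0.Δ0 s5=0 s3=0 clk=0 s4=0 s6=1 s0=1 s1=0 s2=0
t0.Δ1 s5=0 s3=0 clk=1 s4=0 s6=1 s0=1 s1=0 s2=0
t0.Δ2 s5=0 s3=0 clk=1 s4=1 s6=1 s0=1 s1=0 s2=0
t0.Δ3 s5=1 s3=1 clk=1 s4=1 s6=0 s0=0 s1=0 s2=0
t0.Δ4 s5=1 s3=0 clk=1 s4=1 s6=1 s0=0 s1=0 s2=1
t0.Δ5 s5=0 s3=0 clk=1 s4=1 s6=1 s0=0 s1=1 s2=0
t0.Δ6 s5=0 s3=1 clk=1 s4=1 s6=1 s0=0 s1=0 s2=1
t0.Δ7 s5=0 s3=1 clk=1 s4=1 s6=1 s0=0 s1=1 s2=1
t1.Δ0 s5=0 s3=1 clk=1 s4=1 s6=1 s0=0 s1=1 s2=1
t1.Δ1 s5=0 s3=1 clk=0 s4=1 s6=1 s0=0 s1=1 s2=1
t2.Δ0 s5=0 s3=1 clk=0 s4=1 s6=1 s0=0 s1=1 s2=1
t2.Δ1 s5=0 s3=1 clk=1 s4=1 s6=1 s0=0 s1=1 s2=1
t2.Δ2 s5=0 s3=1 clk=1 s4=0 s6=1 s0=0 s1=1 s2=1
t2.Δ3 s5=1 s3=0 clk=1 s4=0 s6=0 s0=1 s1=1 s2=1
t2.Δ4 s5=1 s3=1 clk=1 s4=0 s6=1 s0=1 s1=1 s2=0
t2.Δ5 s5=0 s3=1 clk=1 s4=0 s6=1 s0=1 s1=0 s2=1
t2.Δ6 s5=0 s3=0 clk=1 s4=0 s6=1 s0=1 s1=1 s2=0
t2.Δ7 s5=0 s3=0 clk=1 s4=0 s6=1 s0=1 s1=0 s2=0
t3.Δ0 s5=0 s3=0 clk=1 s4=0 s6=1 s0=1 s1=0 s2=0
t3.Δ1 s5=0 s3=0 clk=0 s4=0 s6=1 s0=1 s1=0 s2=0
t4.Δ0 s5=0 s3=0 clk=0 s4=0 s6=1 s0=1 s1=0 s2=0
t4.Δ1 s5=0 s3=0 clk=1 s4=0 s6=1 s0=1 s1=0 s2=0
t4.Δ2 s5=0 s3=0 clk=1 s4=1 s6=1 s0=1 s1=0 s2=0
t4.Δ3 s5=1 s3=1 clk=1 s4=1 s6=0 s0=0 s1=0 s2=0
t4.Δ4 s5=1 s3=0 clk=1 s4=1 s6=1 s0=0 s1=0 s2=1
t4.Δ5 s5=0 s3=0 clk=1 s4=1 s6=1 s0=0 s1=1 s2=0
t4.Δ6 s5=0 s3=1 clk=1 s4=1 s6=1 s0=0 s1=0 s2=1
t4.Δ7 s5=0 s3=1 clk=1 s4=1 s6=1 s0=0 s1=1 s2=1
t5.Δ0 s5=0 s3=1 clk=1 s4=1 s6=1 s0=0 s1=1 s2=1
t5.Δ1 s5=0 s3=1 clk=0 s4=1 s6=1 s0=0 s1=1 s2=1
t6.Δ0 s5=0 s3=1 clk=0 s4=1 s6=1 s0=0 s1=1 s2=1
t6.Δ1 s5=0 s3=1 clk=1 s4=1 s6=1 s0=0 s1=1 s2=1
t6.Δ2 s5=0 s3=1 clk=1 s4=0 s6=1 s0=0 s1=1 s2=1
t6.Δ3 s5=1 s3=0 clk=1 s4=0 s6=0 s0=1 s1=1 s2=1
t6.Δ4 s5=1 s3=1 clk=1 s4=0 s6=1 s0=1 s1=1 s2=0
t6.Δ5 s5=0 s3=1 clk=1 s4=0 s6=1 s0=1 s1=0 s2=1
t6.Δ6 s5=0 s3=0 clk=1 s4=0 s6=1 s0=1 s1=1 s2=0
t6.Δ7 s5=0 s3=0 clk=1 s4=0 s6=1 s0=1 s1=0 s2=0
t7.Δ0 s5=0 s3=0 clk=1 s4=0 s6=1 s0=1 s1=0 s2=0
t7.Δ1 s5=0 s3=0 clk=0 s4=0 s6=1 s0=1 s1=0 s2=0
t8.Δ0 s5=0 s3=0 clk=0 s4=0 s6=1 s0=1 s1=0 s2=0
t8.Δ1 s5=0 s3=0 clk=1 s4=0 s6=1 s0=1 s1=0 s2=0
t8.Δ2 s5=0 s3=0 clk=1 s4=1 s6=1 s0=1 s1=0 s2=0
t8.Δ3 s5=1 s3=1 clk=1 s4=1 s6=0 s0=0 s1=0 s2=0
t8.Δ4 s5=1 s3=0 clk=1 s4=1 s6=1 s0=0 s1=0 s2=1
t8.Δ5 s5=0 s3=0 clk=1 s4=1 s6=1 s0=0 s1=1 s2=0
t8.Δ6 s5=0 s3=1 clk=1 s4=1 s6=1 s0=0 s1=0 s2=1
t8.Δ7 s5=0 s3=1 clk=1 s4=1 s6=1 s0=0 s1=1 s2=1
t9.Δ0 s5=0 s3=1 clk=1 s4=1 s6=1 s0=0 s1=1 s2=1
t9.Δ1 s5=0 s3=1 clk=0 s4=1 s6=1 s0=0 s1=1 s2=1
t10.Δ0 s5=0 s3=1 clk=0 s4=1 s6=1 s0=0 s1=1 s2=1
t10.Δ1 s5=0 s3=1 clk=1 s4=1 s6=1 s0=0 s1=1 s2=1
t10.Δ2 s5=0 s3=1 clk=1 s4=0 s6=1 s0=0 s1=1 s2=1
t10.Δ3 s5=1 s3=0 clk=1 s4=0 s6=0 s0=1 s1=1 s2=1
t10.Δ4 s5=1 s3=1 clk=1 s4=0 s6=1 s0=1 s1=1 s2=0
t10.Δ5 s5=0 s3=1 clk=1 s4=0 s6=1 s0=1 s1=0 s2=1
t10.Δ6 s5=0 s3=0 clk=1 s4=0 s6=1 s0=1 s1=1 s2=0
t10.Δ7 s5=0 s3=0 clk=1 s4=0 s6=1 s0=1 s1=0 s2=0
t11.Δ0 s5=0 s3=0 clk=1 s4=0 s6=1 s0=1 s1=0 s2=0
t11.Δ1 s5=0 s3=0 clk=0 s4=0 s6=1 s0=1 s1=0 s2=0
t12.Δ0 s5=0 s3=0 clk=0 s4=0 s6=1 s0=1 s1=0 s2=0
t12.Δ1 s5=0 s3=0 clk=1 s4=0 s6=1 s0=1 s1=0 s2=0
t12.Δ2 s5=0 s3=0 clk=1 s4=1 s6=1 s0=1 s1=0 s2=0
t12.Δ3 s5=1 s3=1 clk=1 s4=1 s6=0 s0=0 s1=0 s2=0
t12.Δ4 s5=1 s3=0 clk=1 s4=1 s6=1 s0=0 s1=0 s2=1
t12.Δ5 s5=0 s3=0 clk=1 s4=1 s6=1 s0=0 s1=1 s2=0
t12.Δ6 s5=0 s3=1 clk=1 s4=1 s6=1 s0=0 s1=0 s2=1
t12.Δ7 s5=0 s3=1 clk=1 s4=1 s6=1 s0=0 s1=1 s2=1
t13.Δ0 s5=0 s3=1 clk=1 s4=1 s6=1 s0=0 s1=1 s2=1
t13.Δ1 s5=0 s3=1 clk=0 s4=1 s6=1 s0=0 s1=1 s2=1
t14.Δ0 s5=0 s3=1 clk=0 s4=1 s6=1 s0=0 s1=1 s2=1
t14.Δ1 s5=0 s3=1 clk=1 s4=1 s6=1 s0=0 s1=1 s2=1
t14.Δ2 s5=0 s3=1 clk=1 s4=0 s6=1 s0=0 s1=1 s2=1
t14.Δ3 s5=1 s3=0 clk=1 s4=0 s6=0 s0=1 s1=1 s2=1
t14.Δ4 s5=1 s3=1 clk=1 s4=0 s6=1 s0=1 s1=1 s2=0
t14.Δ5 s5=0 s3=1 clk=1 s4=0 s6=1 s0=1 s1=0 s2=1
t14.Δ6 s5=0 s3=0 clk=1 s4=0 s6=1 s0=1 s1=1 s2=0
t14.Δ7 s5=0 s3=0 clk=1 s4=0 s6=1 s0=1 s1=0 s2=0
t15.Δ0 s5=0 s3=0 clk=1 s4=0 s6=1 s0=1 s1=0 s2=0
t15.Δ1 s5=0 s3=0 clk=0 s4=0 s6=1 s0=1 s1=0 s2=0
t16.Δ0 s5=0 s3=0 clk=0 s4=0 s6=1 s0=1 s1=0 s2=0
t16.Δ1 s5=0 s3=0 clk=1 s4=0 s6=1 s0=1 s1=0 s2=0
t16.Δ2 s5=0 s3=0 clk=1 s4=1 s6=1 s0=1 s1=0 s2=0
t16.Δ3 s5=1 s3=1 clk=1 s4=1 s6=0 s0=0 s1=0 s2=0
t16.Δ4 s5=1 s3=0 clk=1 s4=1 s6=1 s0=0 s1=0 s2=1
t16.Δ5 s5=0 s3=0 clk=1 s4=1 s6=1 s0=0 s1=1 s2=0
t16.Δ6 s5=0 s3=1 clk=1 s4=1 s6=1 s0=0 s1=0 s2=1
t16.Δ7 s5=0 s3=1 clk=1 s4=1 s6=1 s0=0 s1=1 s2=1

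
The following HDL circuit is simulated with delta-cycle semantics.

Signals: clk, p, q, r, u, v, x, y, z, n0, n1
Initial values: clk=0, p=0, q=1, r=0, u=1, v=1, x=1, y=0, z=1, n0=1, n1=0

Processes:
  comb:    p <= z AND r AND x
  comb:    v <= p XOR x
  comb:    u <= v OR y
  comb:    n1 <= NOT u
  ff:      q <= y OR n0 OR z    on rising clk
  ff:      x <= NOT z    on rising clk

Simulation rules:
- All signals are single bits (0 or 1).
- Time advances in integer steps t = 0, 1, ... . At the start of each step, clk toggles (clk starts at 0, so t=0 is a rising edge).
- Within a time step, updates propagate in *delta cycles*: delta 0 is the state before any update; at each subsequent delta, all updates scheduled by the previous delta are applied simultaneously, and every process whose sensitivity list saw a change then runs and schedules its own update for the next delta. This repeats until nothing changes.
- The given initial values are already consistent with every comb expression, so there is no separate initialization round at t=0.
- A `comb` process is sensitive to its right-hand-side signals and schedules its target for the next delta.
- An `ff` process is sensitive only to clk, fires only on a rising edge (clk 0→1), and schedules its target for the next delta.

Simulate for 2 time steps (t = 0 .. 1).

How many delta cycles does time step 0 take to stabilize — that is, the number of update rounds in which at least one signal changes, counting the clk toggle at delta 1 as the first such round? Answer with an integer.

[bits: clk,n1,v,q,r,n0,x,y,p,z,u]
t=0: Δ0=00110110011 Δ1=10110110011 Δ2=10110100011 Δ3=10010100011 Δ4=10010100010 Δ5=11010100010 | 5Δ
t=1: Δ0=11010100010 Δ1=01010100010 | 1Δ

5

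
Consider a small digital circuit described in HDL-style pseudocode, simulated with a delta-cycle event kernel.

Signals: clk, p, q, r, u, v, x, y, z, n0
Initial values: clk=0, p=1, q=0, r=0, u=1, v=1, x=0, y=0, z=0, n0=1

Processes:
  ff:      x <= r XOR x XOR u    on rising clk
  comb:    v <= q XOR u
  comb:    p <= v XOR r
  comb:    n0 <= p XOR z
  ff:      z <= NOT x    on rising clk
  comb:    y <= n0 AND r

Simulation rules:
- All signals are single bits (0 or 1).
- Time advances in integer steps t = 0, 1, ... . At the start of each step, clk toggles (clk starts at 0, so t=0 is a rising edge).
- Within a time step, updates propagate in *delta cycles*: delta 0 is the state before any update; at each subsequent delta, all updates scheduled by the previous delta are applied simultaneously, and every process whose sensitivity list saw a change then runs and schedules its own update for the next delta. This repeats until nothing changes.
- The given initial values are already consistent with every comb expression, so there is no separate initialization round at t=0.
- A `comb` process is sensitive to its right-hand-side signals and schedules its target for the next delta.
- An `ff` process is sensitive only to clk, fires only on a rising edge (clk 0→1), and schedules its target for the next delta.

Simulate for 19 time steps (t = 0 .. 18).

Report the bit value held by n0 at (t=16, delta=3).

t0.Δ0 x=0 n0=1 clk=0 y=0 z=0 u=1 v=1 p=1 q=0 r=0
t0.Δ1 x=0 n0=1 clk=1 y=0 z=0 u=1 v=1 p=1 q=0 r=0
t0.Δ2 x=1 n0=1 clk=1 y=0 z=1 u=1 v=1 p=1 q=0 r=0
t0.Δ3 x=1 n0=0 clk=1 y=0 z=1 u=1 v=1 p=1 q=0 r=0
t1.Δ0 x=1 n0=0 clk=1 y=0 z=1 u=1 v=1 p=1 q=0 r=0
t1.Δ1 x=1 n0=0 clk=0 y=0 z=1 u=1 v=1 p=1 q=0 r=0
t2.Δ0 x=1 n0=0 clk=0 y=0 z=1 u=1 v=1 p=1 q=0 r=0
t2.Δ1 x=1 n0=0 clk=1 y=0 z=1 u=1 v=1 p=1 q=0 r=0
t2.Δ2 x=0 n0=0 clk=1 y=0 z=0 u=1 v=1 p=1 q=0 r=0
t2.Δ3 x=0 n0=1 clk=1 y=0 z=0 u=1 v=1 p=1 q=0 r=0
t3.Δ0 x=0 n0=1 clk=1 y=0 z=0 u=1 v=1 p=1 q=0 r=0
t3.Δ1 x=0 n0=1 clk=0 y=0 z=0 u=1 v=1 p=1 q=0 r=0
t4.Δ0 x=0 n0=1 clk=0 y=0 z=0 u=1 v=1 p=1 q=0 r=0
t4.Δ1 x=0 n0=1 clk=1 y=0 z=0 u=1 v=1 p=1 q=0 r=0
t4.Δ2 x=1 n0=1 clk=1 y=0 z=1 u=1 v=1 p=1 q=0 r=0
t4.Δ3 x=1 n0=0 clk=1 y=0 z=1 u=1 v=1 p=1 q=0 r=0
t5.Δ0 x=1 n0=0 clk=1 y=0 z=1 u=1 v=1 p=1 q=0 r=0
t5.Δ1 x=1 n0=0 clk=0 y=0 z=1 u=1 v=1 p=1 q=0 r=0
t6.Δ0 x=1 n0=0 clk=0 y=0 z=1 u=1 v=1 p=1 q=0 r=0
t6.Δ1 x=1 n0=0 clk=1 y=0 z=1 u=1 v=1 p=1 q=0 r=0
t6.Δ2 x=0 n0=0 clk=1 y=0 z=0 u=1 v=1 p=1 q=0 r=0
t6.Δ3 x=0 n0=1 clk=1 y=0 z=0 u=1 v=1 p=1 q=0 r=0
t7.Δ0 x=0 n0=1 clk=1 y=0 z=0 u=1 v=1 p=1 q=0 r=0
t7.Δ1 x=0 n0=1 clk=0 y=0 z=0 u=1 v=1 p=1 q=0 r=0
t8.Δ0 x=0 n0=1 clk=0 y=0 z=0 u=1 v=1 p=1 q=0 r=0
t8.Δ1 x=0 n0=1 clk=1 y=0 z=0 u=1 v=1 p=1 q=0 r=0
t8.Δ2 x=1 n0=1 clk=1 y=0 z=1 u=1 v=1 p=1 q=0 r=0
t8.Δ3 x=1 n0=0 clk=1 y=0 z=1 u=1 v=1 p=1 q=0 r=0
t9.Δ0 x=1 n0=0 clk=1 y=0 z=1 u=1 v=1 p=1 q=0 r=0
t9.Δ1 x=1 n0=0 clk=0 y=0 z=1 u=1 v=1 p=1 q=0 r=0
t10.Δ0 x=1 n0=0 clk=0 y=0 z=1 u=1 v=1 p=1 q=0 r=0
t10.Δ1 x=1 n0=0 clk=1 y=0 z=1 u=1 v=1 p=1 q=0 r=0
t10.Δ2 x=0 n0=0 clk=1 y=0 z=0 u=1 v=1 p=1 q=0 r=0
t10.Δ3 x=0 n0=1 clk=1 y=0 z=0 u=1 v=1 p=1 q=0 r=0
t11.Δ0 x=0 n0=1 clk=1 y=0 z=0 u=1 v=1 p=1 q=0 r=0
t11.Δ1 x=0 n0=1 clk=0 y=0 z=0 u=1 v=1 p=1 q=0 r=0
t12.Δ0 x=0 n0=1 clk=0 y=0 z=0 u=1 v=1 p=1 q=0 r=0
t12.Δ1 x=0 n0=1 clk=1 y=0 z=0 u=1 v=1 p=1 q=0 r=0
t12.Δ2 x=1 n0=1 clk=1 y=0 z=1 u=1 v=1 p=1 q=0 r=0
t12.Δ3 x=1 n0=0 clk=1 y=0 z=1 u=1 v=1 p=1 q=0 r=0
t13.Δ0 x=1 n0=0 clk=1 y=0 z=1 u=1 v=1 p=1 q=0 r=0
t13.Δ1 x=1 n0=0 clk=0 y=0 z=1 u=1 v=1 p=1 q=0 r=0
t14.Δ0 x=1 n0=0 clk=0 y=0 z=1 u=1 v=1 p=1 q=0 r=0
t14.Δ1 x=1 n0=0 clk=1 y=0 z=1 u=1 v=1 p=1 q=0 r=0
t14.Δ2 x=0 n0=0 clk=1 y=0 z=0 u=1 v=1 p=1 q=0 r=0
t14.Δ3 x=0 n0=1 clk=1 y=0 z=0 u=1 v=1 p=1 q=0 r=0
t15.Δ0 x=0 n0=1 clk=1 y=0 z=0 u=1 v=1 p=1 q=0 r=0
t15.Δ1 x=0 n0=1 clk=0 y=0 z=0 u=1 v=1 p=1 q=0 r=0
t16.Δ0 x=0 n0=1 clk=0 y=0 z=0 u=1 v=1 p=1 q=0 r=0
t16.Δ1 x=0 n0=1 clk=1 y=0 z=0 u=1 v=1 p=1 q=0 r=0
t16.Δ2 x=1 n0=1 clk=1 y=0 z=1 u=1 v=1 p=1 q=0 r=0
t16.Δ3 x=1 n0=0 clk=1 y=0 z=1 u=1 v=1 p=1 q=0 r=0
t17.Δ0 x=1 n0=0 clk=1 y=0 z=1 u=1 v=1 p=1 q=0 r=0
t17.Δ1 x=1 n0=0 clk=0 y=0 z=1 u=1 v=1 p=1 q=0 r=0
t18.Δ0 x=1 n0=0 clk=0 y=0 z=1 u=1 v=1 p=1 q=0 r=0
t18.Δ1 x=1 n0=0 clk=1 y=0 z=1 u=1 v=1 p=1 q=0 r=0
t18.Δ2 x=0 n0=0 clk=1 y=0 z=0 u=1 v=1 p=1 q=0 r=0
t18.Δ3 x=0 n0=1 clk=1 y=0 z=0 u=1 v=1 p=1 q=0 r=0

0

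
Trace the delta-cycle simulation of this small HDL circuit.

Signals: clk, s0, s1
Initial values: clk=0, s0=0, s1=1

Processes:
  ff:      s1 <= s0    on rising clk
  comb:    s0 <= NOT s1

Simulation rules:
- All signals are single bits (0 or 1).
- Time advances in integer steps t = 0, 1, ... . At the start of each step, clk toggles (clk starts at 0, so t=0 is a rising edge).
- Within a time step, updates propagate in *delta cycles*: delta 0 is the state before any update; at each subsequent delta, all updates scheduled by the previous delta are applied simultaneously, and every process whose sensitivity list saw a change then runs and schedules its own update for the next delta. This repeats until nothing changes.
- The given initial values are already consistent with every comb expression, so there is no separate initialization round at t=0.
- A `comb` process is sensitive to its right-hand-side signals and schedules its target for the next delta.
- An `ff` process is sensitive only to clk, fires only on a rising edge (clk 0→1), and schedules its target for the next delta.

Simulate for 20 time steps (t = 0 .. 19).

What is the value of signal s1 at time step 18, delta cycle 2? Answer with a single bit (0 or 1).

1

t=0 Δ0: s0=0 s1=1 clk=0
  Δ1: clk:0→1
  Δ2: s1:1→0
  Δ3: s0:0→1
  (3Δ to stable)
t=1 Δ0: s0=1 s1=0 clk=1
  Δ1: clk:1→0
  (1Δ to stable)
t=2 Δ0: s0=1 s1=0 clk=0
  Δ1: clk:0→1
  Δ2: s1:0→1
  Δ3: s0:1→0
  (3Δ to stable)
t=3 Δ0: s0=0 s1=1 clk=1
  Δ1: clk:1→0
  (1Δ to stable)
t=4 Δ0: s0=0 s1=1 clk=0
  Δ1: clk:0→1
  Δ2: s1:1→0
  Δ3: s0:0→1
  (3Δ to stable)
t=5 Δ0: s0=1 s1=0 clk=1
  Δ1: clk:1→0
  (1Δ to stable)
t=6 Δ0: s0=1 s1=0 clk=0
  Δ1: clk:0→1
  Δ2: s1:0→1
  Δ3: s0:1→0
  (3Δ to stable)
t=7 Δ0: s0=0 s1=1 clk=1
  Δ1: clk:1→0
  (1Δ to stable)
t=8 Δ0: s0=0 s1=1 clk=0
  Δ1: clk:0→1
  Δ2: s1:1→0
  Δ3: s0:0→1
  (3Δ to stable)
t=9 Δ0: s0=1 s1=0 clk=1
  Δ1: clk:1→0
  (1Δ to stable)
t=10 Δ0: s0=1 s1=0 clk=0
  Δ1: clk:0→1
  Δ2: s1:0→1
  Δ3: s0:1→0
  (3Δ to stable)
t=11 Δ0: s0=0 s1=1 clk=1
  Δ1: clk:1→0
  (1Δ to stable)
t=12 Δ0: s0=0 s1=1 clk=0
  Δ1: clk:0→1
  Δ2: s1:1→0
  Δ3: s0:0→1
  (3Δ to stable)
t=13 Δ0: s0=1 s1=0 clk=1
  Δ1: clk:1→0
  (1Δ to stable)
t=14 Δ0: s0=1 s1=0 clk=0
  Δ1: clk:0→1
  Δ2: s1:0→1
  Δ3: s0:1→0
  (3Δ to stable)
t=15 Δ0: s0=0 s1=1 clk=1
  Δ1: clk:1→0
  (1Δ to stable)
t=16 Δ0: s0=0 s1=1 clk=0
  Δ1: clk:0→1
  Δ2: s1:1→0
  Δ3: s0:0→1
  (3Δ to stable)
t=17 Δ0: s0=1 s1=0 clk=1
  Δ1: clk:1→0
  (1Δ to stable)
t=18 Δ0: s0=1 s1=0 clk=0
  Δ1: clk:0→1
  Δ2: s1:0→1
  Δ3: s0:1→0
  (3Δ to stable)
t=19 Δ0: s0=0 s1=1 clk=1
  Δ1: clk:1→0
  (1Δ to stable)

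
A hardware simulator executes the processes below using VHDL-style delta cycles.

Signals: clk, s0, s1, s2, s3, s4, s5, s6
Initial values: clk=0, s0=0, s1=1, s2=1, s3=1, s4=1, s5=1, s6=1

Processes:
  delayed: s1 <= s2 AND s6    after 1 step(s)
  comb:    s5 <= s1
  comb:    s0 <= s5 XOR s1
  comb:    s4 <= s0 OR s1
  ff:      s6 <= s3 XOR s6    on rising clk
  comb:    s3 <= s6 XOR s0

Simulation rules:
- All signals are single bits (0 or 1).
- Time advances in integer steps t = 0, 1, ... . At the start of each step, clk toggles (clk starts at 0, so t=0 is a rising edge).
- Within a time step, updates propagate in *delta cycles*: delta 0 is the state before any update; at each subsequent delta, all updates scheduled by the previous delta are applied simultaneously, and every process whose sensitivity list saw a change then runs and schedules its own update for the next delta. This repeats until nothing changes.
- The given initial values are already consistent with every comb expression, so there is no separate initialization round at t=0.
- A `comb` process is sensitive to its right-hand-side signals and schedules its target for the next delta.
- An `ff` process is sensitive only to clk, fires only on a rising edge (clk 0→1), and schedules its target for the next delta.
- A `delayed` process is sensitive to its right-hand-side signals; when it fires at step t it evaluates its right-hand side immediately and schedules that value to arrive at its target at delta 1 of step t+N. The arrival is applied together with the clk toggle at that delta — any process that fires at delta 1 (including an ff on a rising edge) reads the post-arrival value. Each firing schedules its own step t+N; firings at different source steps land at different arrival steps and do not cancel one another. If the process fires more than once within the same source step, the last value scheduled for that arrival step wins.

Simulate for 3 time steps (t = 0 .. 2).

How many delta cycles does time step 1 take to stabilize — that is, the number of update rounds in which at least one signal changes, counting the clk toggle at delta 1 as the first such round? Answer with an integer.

4

t=0 Δ0: s6=1 s0=0 s4=1 s2=1 s5=1 clk=0 s3=1 s1=1
  Δ1: clk:0→1
  Δ2: s6:1→0
  Δ3: s3:1→0
  (3Δ to stable)
t=1 Δ0: s6=0 s0=0 s4=1 s2=1 s5=1 clk=1 s3=0 s1=1
  Δ1: clk:1→0, s1:1→0
  Δ2: s0:0→1, s4:1→0, s5:1→0
  Δ3: s0:1→0, s4:0→1, s3:0→1
  Δ4: s4:1→0, s3:1→0
  (4Δ to stable)
t=2 Δ0: s6=0 s0=0 s4=0 s2=1 s5=0 clk=0 s3=0 s1=0
  Δ1: clk:0→1
  (1Δ to stable)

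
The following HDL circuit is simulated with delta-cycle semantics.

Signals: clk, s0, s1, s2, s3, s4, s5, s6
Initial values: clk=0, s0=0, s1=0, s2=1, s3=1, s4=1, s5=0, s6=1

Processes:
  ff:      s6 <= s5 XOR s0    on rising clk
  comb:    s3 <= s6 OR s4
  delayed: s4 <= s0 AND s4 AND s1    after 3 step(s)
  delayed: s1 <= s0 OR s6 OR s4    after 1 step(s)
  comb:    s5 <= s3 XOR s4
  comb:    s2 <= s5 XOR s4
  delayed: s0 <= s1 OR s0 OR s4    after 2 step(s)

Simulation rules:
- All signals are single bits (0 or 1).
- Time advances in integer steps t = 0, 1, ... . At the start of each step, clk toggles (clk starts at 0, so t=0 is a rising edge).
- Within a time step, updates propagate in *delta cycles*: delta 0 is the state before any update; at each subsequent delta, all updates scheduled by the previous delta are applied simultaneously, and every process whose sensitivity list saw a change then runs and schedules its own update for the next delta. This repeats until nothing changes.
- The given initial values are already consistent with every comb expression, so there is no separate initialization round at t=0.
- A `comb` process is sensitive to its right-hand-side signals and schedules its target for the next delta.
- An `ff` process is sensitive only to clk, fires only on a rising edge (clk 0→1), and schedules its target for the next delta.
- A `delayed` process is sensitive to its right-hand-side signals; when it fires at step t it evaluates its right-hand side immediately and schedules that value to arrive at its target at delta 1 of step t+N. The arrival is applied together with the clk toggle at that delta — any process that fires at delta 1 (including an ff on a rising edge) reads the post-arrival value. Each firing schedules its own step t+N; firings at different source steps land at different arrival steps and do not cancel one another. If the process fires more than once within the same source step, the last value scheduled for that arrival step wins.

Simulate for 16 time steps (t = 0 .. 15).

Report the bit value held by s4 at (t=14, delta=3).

0

[bits: s4,s1,clk,s5,s3,s2,s0,s6]
t=0: Δ0=10001101 Δ1=10101101 Δ2=10101100 | 2Δ
t=1: Δ0=10101100 Δ1=11001100 | 1Δ
t=2: Δ0=11001100 Δ1=11101100 | 1Δ
t=3: Δ0=11101100 Δ1=11001110 | 1Δ
t=4: Δ0=11001110 Δ1=01101110 Δ2=01110011 Δ3=01101111 Δ4=01111011 Δ5=01111111 | 5Δ
t=5: Δ0=01111111 Δ1=01011111 | 1Δ
t=6: Δ0=01011111 Δ1=11111111 Δ2=11101010 Δ3=11101110 | 3Δ
t=7: Δ0=11101110 Δ1=01001110 Δ2=01010010 Δ3=01000110 Δ4=01000010 | 4Δ
t=8: Δ0=01000010 Δ1=01100010 Δ2=01100011 Δ3=01101011 Δ4=01111011 Δ5=01111111 | 5Δ
t=9: Δ0=01111111 Δ1=11011111 Δ2=11001011 Δ3=11001111 | 3Δ
t=10: Δ0=11001111 Δ1=01101111 Δ2=01111011 Δ3=01111111 | 3Δ
t=11: Δ0=01111111 Δ1=01011111 | 1Δ
t=12: Δ0=01011111 Δ1=11111111 Δ2=11101010 Δ3=11101110 | 3Δ
t=13: Δ0=11101110 Δ1=01001110 Δ2=01010010 Δ3=01000110 Δ4=01000010 | 4Δ
t=14: Δ0=01000010 Δ1=01100010 Δ2=01100011 Δ3=01101011 Δ4=01111011 Δ5=01111111 | 5Δ
t=15: Δ0=01111111 Δ1=11011111 Δ2=11001011 Δ3=11001111 | 3Δ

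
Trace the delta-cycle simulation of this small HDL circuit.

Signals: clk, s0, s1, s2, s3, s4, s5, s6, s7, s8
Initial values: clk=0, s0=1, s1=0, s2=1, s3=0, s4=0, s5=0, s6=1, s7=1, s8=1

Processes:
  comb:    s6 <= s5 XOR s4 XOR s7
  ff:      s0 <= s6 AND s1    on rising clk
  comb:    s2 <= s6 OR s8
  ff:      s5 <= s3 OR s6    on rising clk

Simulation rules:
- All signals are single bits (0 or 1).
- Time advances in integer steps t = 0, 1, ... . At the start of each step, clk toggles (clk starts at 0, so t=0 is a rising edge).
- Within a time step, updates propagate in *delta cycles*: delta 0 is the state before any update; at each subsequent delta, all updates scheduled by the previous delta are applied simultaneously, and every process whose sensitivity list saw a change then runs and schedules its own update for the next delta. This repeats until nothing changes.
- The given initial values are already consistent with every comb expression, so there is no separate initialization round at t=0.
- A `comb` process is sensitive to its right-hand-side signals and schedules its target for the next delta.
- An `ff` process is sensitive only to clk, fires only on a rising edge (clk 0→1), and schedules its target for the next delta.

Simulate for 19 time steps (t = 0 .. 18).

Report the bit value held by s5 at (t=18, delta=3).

t0.Δ0 clk=0 s4=0 s3=0 s0=1 s8=1 s5=0 s7=1 s2=1 s6=1 s1=0
t0.Δ1 clk=1 s4=0 s3=0 s0=1 s8=1 s5=0 s7=1 s2=1 s6=1 s1=0
t0.Δ2 clk=1 s4=0 s3=0 s0=0 s8=1 s5=1 s7=1 s2=1 s6=1 s1=0
t0.Δ3 clk=1 s4=0 s3=0 s0=0 s8=1 s5=1 s7=1 s2=1 s6=0 s1=0
t1.Δ0 clk=1 s4=0 s3=0 s0=0 s8=1 s5=1 s7=1 s2=1 s6=0 s1=0
t1.Δ1 clk=0 s4=0 s3=0 s0=0 s8=1 s5=1 s7=1 s2=1 s6=0 s1=0
t2.Δ0 clk=0 s4=0 s3=0 s0=0 s8=1 s5=1 s7=1 s2=1 s6=0 s1=0
t2.Δ1 clk=1 s4=0 s3=0 s0=0 s8=1 s5=1 s7=1 s2=1 s6=0 s1=0
t2.Δ2 clk=1 s4=0 s3=0 s0=0 s8=1 s5=0 s7=1 s2=1 s6=0 s1=0
t2.Δ3 clk=1 s4=0 s3=0 s0=0 s8=1 s5=0 s7=1 s2=1 s6=1 s1=0
t3.Δ0 clk=1 s4=0 s3=0 s0=0 s8=1 s5=0 s7=1 s2=1 s6=1 s1=0
t3.Δ1 clk=0 s4=0 s3=0 s0=0 s8=1 s5=0 s7=1 s2=1 s6=1 s1=0
t4.Δ0 clk=0 s4=0 s3=0 s0=0 s8=1 s5=0 s7=1 s2=1 s6=1 s1=0
t4.Δ1 clk=1 s4=0 s3=0 s0=0 s8=1 s5=0 s7=1 s2=1 s6=1 s1=0
t4.Δ2 clk=1 s4=0 s3=0 s0=0 s8=1 s5=1 s7=1 s2=1 s6=1 s1=0
t4.Δ3 clk=1 s4=0 s3=0 s0=0 s8=1 s5=1 s7=1 s2=1 s6=0 s1=0
t5.Δ0 clk=1 s4=0 s3=0 s0=0 s8=1 s5=1 s7=1 s2=1 s6=0 s1=0
t5.Δ1 clk=0 s4=0 s3=0 s0=0 s8=1 s5=1 s7=1 s2=1 s6=0 s1=0
t6.Δ0 clk=0 s4=0 s3=0 s0=0 s8=1 s5=1 s7=1 s2=1 s6=0 s1=0
t6.Δ1 clk=1 s4=0 s3=0 s0=0 s8=1 s5=1 s7=1 s2=1 s6=0 s1=0
t6.Δ2 clk=1 s4=0 s3=0 s0=0 s8=1 s5=0 s7=1 s2=1 s6=0 s1=0
t6.Δ3 clk=1 s4=0 s3=0 s0=0 s8=1 s5=0 s7=1 s2=1 s6=1 s1=0
t7.Δ0 clk=1 s4=0 s3=0 s0=0 s8=1 s5=0 s7=1 s2=1 s6=1 s1=0
t7.Δ1 clk=0 s4=0 s3=0 s0=0 s8=1 s5=0 s7=1 s2=1 s6=1 s1=0
t8.Δ0 clk=0 s4=0 s3=0 s0=0 s8=1 s5=0 s7=1 s2=1 s6=1 s1=0
t8.Δ1 clk=1 s4=0 s3=0 s0=0 s8=1 s5=0 s7=1 s2=1 s6=1 s1=0
t8.Δ2 clk=1 s4=0 s3=0 s0=0 s8=1 s5=1 s7=1 s2=1 s6=1 s1=0
t8.Δ3 clk=1 s4=0 s3=0 s0=0 s8=1 s5=1 s7=1 s2=1 s6=0 s1=0
t9.Δ0 clk=1 s4=0 s3=0 s0=0 s8=1 s5=1 s7=1 s2=1 s6=0 s1=0
t9.Δ1 clk=0 s4=0 s3=0 s0=0 s8=1 s5=1 s7=1 s2=1 s6=0 s1=0
t10.Δ0 clk=0 s4=0 s3=0 s0=0 s8=1 s5=1 s7=1 s2=1 s6=0 s1=0
t10.Δ1 clk=1 s4=0 s3=0 s0=0 s8=1 s5=1 s7=1 s2=1 s6=0 s1=0
t10.Δ2 clk=1 s4=0 s3=0 s0=0 s8=1 s5=0 s7=1 s2=1 s6=0 s1=0
t10.Δ3 clk=1 s4=0 s3=0 s0=0 s8=1 s5=0 s7=1 s2=1 s6=1 s1=0
t11.Δ0 clk=1 s4=0 s3=0 s0=0 s8=1 s5=0 s7=1 s2=1 s6=1 s1=0
t11.Δ1 clk=0 s4=0 s3=0 s0=0 s8=1 s5=0 s7=1 s2=1 s6=1 s1=0
t12.Δ0 clk=0 s4=0 s3=0 s0=0 s8=1 s5=0 s7=1 s2=1 s6=1 s1=0
t12.Δ1 clk=1 s4=0 s3=0 s0=0 s8=1 s5=0 s7=1 s2=1 s6=1 s1=0
t12.Δ2 clk=1 s4=0 s3=0 s0=0 s8=1 s5=1 s7=1 s2=1 s6=1 s1=0
t12.Δ3 clk=1 s4=0 s3=0 s0=0 s8=1 s5=1 s7=1 s2=1 s6=0 s1=0
t13.Δ0 clk=1 s4=0 s3=0 s0=0 s8=1 s5=1 s7=1 s2=1 s6=0 s1=0
t13.Δ1 clk=0 s4=0 s3=0 s0=0 s8=1 s5=1 s7=1 s2=1 s6=0 s1=0
t14.Δ0 clk=0 s4=0 s3=0 s0=0 s8=1 s5=1 s7=1 s2=1 s6=0 s1=0
t14.Δ1 clk=1 s4=0 s3=0 s0=0 s8=1 s5=1 s7=1 s2=1 s6=0 s1=0
t14.Δ2 clk=1 s4=0 s3=0 s0=0 s8=1 s5=0 s7=1 s2=1 s6=0 s1=0
t14.Δ3 clk=1 s4=0 s3=0 s0=0 s8=1 s5=0 s7=1 s2=1 s6=1 s1=0
t15.Δ0 clk=1 s4=0 s3=0 s0=0 s8=1 s5=0 s7=1 s2=1 s6=1 s1=0
t15.Δ1 clk=0 s4=0 s3=0 s0=0 s8=1 s5=0 s7=1 s2=1 s6=1 s1=0
t16.Δ0 clk=0 s4=0 s3=0 s0=0 s8=1 s5=0 s7=1 s2=1 s6=1 s1=0
t16.Δ1 clk=1 s4=0 s3=0 s0=0 s8=1 s5=0 s7=1 s2=1 s6=1 s1=0
t16.Δ2 clk=1 s4=0 s3=0 s0=0 s8=1 s5=1 s7=1 s2=1 s6=1 s1=0
t16.Δ3 clk=1 s4=0 s3=0 s0=0 s8=1 s5=1 s7=1 s2=1 s6=0 s1=0
t17.Δ0 clk=1 s4=0 s3=0 s0=0 s8=1 s5=1 s7=1 s2=1 s6=0 s1=0
t17.Δ1 clk=0 s4=0 s3=0 s0=0 s8=1 s5=1 s7=1 s2=1 s6=0 s1=0
t18.Δ0 clk=0 s4=0 s3=0 s0=0 s8=1 s5=1 s7=1 s2=1 s6=0 s1=0
t18.Δ1 clk=1 s4=0 s3=0 s0=0 s8=1 s5=1 s7=1 s2=1 s6=0 s1=0
t18.Δ2 clk=1 s4=0 s3=0 s0=0 s8=1 s5=0 s7=1 s2=1 s6=0 s1=0
t18.Δ3 clk=1 s4=0 s3=0 s0=0 s8=1 s5=0 s7=1 s2=1 s6=1 s1=0

0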